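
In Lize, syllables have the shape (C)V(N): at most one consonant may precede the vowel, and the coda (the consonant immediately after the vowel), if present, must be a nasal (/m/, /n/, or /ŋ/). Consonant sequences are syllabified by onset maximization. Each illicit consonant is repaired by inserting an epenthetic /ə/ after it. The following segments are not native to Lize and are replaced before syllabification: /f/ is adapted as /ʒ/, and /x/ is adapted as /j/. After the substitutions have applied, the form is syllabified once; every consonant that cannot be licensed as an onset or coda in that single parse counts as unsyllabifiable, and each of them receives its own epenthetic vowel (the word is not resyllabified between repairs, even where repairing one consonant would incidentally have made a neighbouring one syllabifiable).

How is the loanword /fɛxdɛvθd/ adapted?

Substitution: /f/ → /ʒ/, /x/ → /j/, giving /ʒɛjdɛvθd/.
Under (C)V(N), the unsyllabifiable consonants are /j/, /v/, /θ/, /d/ (only a nasal (/m/, /n/, or /ŋ/) is licensed in coda position; onsets are limited to one consonant).
Each unlicensed consonant becomes the onset of a new syllable: /j/ → /jə/, /v/ → /və/, /θ/ → /θə/, /d/ → /də/.

ʒɛjədɛvəθədə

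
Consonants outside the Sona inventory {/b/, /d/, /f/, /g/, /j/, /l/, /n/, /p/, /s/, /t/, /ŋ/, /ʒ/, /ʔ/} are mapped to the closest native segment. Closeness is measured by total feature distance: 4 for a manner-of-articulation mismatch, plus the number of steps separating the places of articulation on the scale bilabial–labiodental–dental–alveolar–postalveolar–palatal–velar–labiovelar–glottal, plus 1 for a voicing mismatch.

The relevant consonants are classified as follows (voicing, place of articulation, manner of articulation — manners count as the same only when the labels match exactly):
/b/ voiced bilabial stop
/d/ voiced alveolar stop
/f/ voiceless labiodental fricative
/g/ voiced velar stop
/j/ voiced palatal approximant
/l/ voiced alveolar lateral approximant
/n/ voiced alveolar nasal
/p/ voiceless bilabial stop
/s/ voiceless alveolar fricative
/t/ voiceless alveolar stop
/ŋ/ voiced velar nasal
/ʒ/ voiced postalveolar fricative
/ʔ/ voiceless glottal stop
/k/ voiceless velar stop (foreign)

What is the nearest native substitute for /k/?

g

/g/ is closest: same manner (stop), place distance 0 (velar→velar), voicing differs (+1); total 1. Next closest is /ʔ/ at distance 2.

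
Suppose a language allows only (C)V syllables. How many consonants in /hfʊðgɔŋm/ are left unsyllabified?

The consonants /h/, /ð/, /ŋ/, /m/ cannot be parsed into a legal (C)V syllable (no codas are permitted; onsets are limited to one consonant).

4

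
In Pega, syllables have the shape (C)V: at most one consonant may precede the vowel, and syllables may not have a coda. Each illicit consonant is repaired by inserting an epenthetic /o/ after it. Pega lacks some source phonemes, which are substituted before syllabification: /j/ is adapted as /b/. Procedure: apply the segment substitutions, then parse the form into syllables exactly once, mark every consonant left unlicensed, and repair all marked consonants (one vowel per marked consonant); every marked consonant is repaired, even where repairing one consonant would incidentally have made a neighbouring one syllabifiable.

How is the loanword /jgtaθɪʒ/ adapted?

bogotaθɪʒo

Substitution: /j/ → /b/, giving /bgtaθɪʒ/.
The consonants /b/, /g/, /ʒ/ cannot be parsed into a legal (C)V syllable (no codas are permitted; onsets are limited to one consonant).
Inserting the epenthetic vowel yields /b/ → /bo/, /g/ → /go/, /ʒ/ → /ʒo/.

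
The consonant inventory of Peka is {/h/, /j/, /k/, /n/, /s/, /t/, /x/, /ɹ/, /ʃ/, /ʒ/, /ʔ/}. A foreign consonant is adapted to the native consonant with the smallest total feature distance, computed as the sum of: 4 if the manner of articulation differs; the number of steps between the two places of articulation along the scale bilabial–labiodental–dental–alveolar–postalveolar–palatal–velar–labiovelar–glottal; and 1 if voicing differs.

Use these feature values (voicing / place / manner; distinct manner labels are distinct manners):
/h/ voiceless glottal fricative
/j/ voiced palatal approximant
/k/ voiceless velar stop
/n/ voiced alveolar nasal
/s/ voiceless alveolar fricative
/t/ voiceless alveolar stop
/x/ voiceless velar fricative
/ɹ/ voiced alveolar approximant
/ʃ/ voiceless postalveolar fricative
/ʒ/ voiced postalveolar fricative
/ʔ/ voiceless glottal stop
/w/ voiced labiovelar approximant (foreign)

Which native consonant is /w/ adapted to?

j

/j/ is closest: same manner (approximant), place distance 2 (labiovelar→palatal), same voicing; total 2. Next closest is /ɹ/ at distance 4.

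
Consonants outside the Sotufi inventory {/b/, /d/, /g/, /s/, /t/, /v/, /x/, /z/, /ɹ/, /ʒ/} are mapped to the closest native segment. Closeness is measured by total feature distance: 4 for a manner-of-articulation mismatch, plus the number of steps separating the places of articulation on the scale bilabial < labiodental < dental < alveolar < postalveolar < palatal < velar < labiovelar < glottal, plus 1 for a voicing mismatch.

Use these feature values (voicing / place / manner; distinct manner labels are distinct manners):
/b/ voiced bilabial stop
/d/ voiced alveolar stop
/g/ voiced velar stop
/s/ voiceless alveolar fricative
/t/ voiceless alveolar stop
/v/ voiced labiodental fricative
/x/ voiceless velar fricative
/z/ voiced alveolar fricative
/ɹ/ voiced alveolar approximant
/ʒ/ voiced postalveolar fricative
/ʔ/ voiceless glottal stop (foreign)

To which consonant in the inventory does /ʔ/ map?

/g/ is closest: same manner (stop), place distance 2 (glottal→velar), voicing differs (+1); total 3. Next closest is /t/ at distance 5.

g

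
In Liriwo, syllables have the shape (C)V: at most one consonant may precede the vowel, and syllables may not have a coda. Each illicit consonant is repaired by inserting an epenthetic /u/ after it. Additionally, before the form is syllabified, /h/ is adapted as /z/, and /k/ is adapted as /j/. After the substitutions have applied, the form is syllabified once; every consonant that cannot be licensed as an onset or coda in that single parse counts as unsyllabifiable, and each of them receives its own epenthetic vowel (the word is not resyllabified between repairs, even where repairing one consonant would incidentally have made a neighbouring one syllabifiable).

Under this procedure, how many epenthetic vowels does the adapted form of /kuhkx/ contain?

After substitution the input is /juzjx/.
The unsyllabifiable consonants are /z/, /j/, /x/; each receives one epenthetic vowel.

3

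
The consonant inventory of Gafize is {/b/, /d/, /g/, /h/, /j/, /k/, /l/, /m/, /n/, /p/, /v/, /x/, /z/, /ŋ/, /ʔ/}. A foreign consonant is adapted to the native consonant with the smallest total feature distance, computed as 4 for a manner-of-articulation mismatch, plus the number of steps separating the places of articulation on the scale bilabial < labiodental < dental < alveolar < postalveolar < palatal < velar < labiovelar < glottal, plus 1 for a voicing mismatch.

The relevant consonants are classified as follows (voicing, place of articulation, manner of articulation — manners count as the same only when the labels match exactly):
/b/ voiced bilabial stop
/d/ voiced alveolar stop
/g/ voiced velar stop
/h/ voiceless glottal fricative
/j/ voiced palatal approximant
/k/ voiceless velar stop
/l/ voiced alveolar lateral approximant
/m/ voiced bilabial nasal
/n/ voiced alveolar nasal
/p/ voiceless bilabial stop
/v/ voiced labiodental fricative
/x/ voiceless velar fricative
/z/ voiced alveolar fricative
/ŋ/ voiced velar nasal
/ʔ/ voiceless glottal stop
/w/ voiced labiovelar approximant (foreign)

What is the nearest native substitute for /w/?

/j/ is closest: same manner (approximant), place distance 2 (labiovelar→palatal), same voicing; total 2. Next closest is /g/ at distance 5.

j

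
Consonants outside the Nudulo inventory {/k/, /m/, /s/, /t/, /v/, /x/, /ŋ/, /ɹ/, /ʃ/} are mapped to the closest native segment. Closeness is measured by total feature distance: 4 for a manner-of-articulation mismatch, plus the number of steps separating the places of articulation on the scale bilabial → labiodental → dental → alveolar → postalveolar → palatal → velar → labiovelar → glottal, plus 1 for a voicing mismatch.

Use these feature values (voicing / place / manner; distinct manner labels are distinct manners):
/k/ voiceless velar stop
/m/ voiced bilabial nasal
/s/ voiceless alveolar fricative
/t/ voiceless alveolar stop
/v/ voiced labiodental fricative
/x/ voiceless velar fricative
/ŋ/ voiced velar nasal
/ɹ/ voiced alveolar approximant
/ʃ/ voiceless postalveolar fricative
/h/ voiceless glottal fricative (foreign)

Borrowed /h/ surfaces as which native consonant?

x

/x/ is closest: same manner (fricative), place distance 2 (glottal→velar), same voicing; total 2. Next closest is /ʃ/ at distance 4.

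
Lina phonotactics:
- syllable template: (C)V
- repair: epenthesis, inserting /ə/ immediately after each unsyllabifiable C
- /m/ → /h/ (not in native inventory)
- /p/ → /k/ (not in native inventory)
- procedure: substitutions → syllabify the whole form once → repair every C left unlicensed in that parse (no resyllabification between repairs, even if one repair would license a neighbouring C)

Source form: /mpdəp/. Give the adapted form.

həkədəkə

Substitution: /m/ → /h/, /p/ → /k/, giving /hkdək/.
Under (C)V, the unsyllabifiable consonants are /h/, /k/, /k/ (no codas are permitted; onsets are limited to one consonant).
Each unlicensed consonant becomes the onset of a new syllable: /h/ → /hə/, /k/ → /kə/, /k/ → /kə/.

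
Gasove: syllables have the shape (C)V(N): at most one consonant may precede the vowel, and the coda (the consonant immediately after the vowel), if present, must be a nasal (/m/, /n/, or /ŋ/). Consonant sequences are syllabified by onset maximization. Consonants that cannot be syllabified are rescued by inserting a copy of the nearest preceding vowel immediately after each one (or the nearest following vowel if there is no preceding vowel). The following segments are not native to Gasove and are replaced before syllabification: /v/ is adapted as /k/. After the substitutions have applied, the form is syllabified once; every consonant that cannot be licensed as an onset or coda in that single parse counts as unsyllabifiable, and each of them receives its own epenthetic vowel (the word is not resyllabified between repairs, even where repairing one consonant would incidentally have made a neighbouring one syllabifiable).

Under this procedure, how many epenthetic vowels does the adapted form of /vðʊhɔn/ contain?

After substitution the input is /kðʊhɔn/.
The unsyllabifiable consonants are /k/; each receives one epenthetic vowel.

1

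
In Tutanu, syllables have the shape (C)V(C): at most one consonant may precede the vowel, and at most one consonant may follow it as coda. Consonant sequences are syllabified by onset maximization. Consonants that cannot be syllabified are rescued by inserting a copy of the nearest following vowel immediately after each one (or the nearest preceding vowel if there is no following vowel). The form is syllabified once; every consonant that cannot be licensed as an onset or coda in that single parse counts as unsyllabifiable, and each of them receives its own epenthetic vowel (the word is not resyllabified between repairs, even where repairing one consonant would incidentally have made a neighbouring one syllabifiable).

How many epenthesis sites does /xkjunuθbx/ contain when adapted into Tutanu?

The unsyllabifiable consonants are /x/, /k/, /b/, /x/; each receives one epenthetic vowel.

4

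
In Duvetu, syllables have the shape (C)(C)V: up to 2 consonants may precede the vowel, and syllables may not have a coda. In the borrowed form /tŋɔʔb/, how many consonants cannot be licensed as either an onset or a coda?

Syllabifying with onset maximization leaves /ʔ/, /b/ stranded (no codas are permitted; onsets may contain at most 2 consonants).

2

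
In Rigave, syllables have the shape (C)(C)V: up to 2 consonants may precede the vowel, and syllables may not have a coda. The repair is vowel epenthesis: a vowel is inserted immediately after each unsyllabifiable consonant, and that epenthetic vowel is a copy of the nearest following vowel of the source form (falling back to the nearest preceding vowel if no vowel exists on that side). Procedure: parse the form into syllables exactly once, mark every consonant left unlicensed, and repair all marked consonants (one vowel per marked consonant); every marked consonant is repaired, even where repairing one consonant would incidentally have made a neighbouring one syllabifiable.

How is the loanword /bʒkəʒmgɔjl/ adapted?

The consonants /b/, /ʒ/, /j/, /l/ cannot be parsed into a legal (C)(C)V syllable (no codas are permitted; onsets may contain at most 2 consonants).
Inserting the epenthetic vowel yields /b/ → /bə/, /ʒ/ → /ʒɔ/, /j/ → /jɔ/, /l/ → /lɔ/.

bəʒkəʒɔmgɔjɔlɔ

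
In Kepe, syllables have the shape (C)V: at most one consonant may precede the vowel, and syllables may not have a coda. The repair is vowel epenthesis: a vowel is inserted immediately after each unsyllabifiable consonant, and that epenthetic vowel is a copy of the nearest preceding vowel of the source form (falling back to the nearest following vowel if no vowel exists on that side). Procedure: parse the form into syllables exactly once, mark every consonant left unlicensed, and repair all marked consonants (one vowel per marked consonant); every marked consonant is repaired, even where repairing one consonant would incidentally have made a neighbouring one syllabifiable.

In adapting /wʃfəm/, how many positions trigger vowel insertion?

3

The unsyllabifiable consonants are /w/, /ʃ/, /m/; each receives one epenthetic vowel.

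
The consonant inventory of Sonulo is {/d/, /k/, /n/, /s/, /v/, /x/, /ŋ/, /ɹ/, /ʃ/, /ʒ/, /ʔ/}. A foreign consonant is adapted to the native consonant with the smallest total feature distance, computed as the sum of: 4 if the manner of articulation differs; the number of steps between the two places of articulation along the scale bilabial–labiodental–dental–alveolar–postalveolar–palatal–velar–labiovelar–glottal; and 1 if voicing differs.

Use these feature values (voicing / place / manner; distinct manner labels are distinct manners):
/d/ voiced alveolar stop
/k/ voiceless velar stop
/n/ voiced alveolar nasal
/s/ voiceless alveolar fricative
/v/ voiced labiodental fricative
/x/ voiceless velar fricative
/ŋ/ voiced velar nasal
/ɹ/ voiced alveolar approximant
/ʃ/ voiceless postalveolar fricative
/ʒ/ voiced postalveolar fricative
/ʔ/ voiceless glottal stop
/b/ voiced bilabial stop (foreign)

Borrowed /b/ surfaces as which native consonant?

d

/d/ is closest: same manner (stop), place distance 3 (bilabial→alveolar), same voicing; total 3. Next closest is /v/ at distance 5.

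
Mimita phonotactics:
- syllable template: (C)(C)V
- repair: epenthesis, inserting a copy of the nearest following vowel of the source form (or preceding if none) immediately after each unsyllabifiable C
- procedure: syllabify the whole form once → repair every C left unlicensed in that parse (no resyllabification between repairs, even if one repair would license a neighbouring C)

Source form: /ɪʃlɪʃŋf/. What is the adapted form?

ɪʃlɪʃɪŋɪfɪ

Under (C)(C)V, the unsyllabifiable consonants are /ʃ/, /ŋ/, /f/ (no codas are permitted; onsets may contain at most 2 consonants).
Inserting the epenthetic vowel yields /ʃ/ → /ʃɪ/, /ŋ/ → /ŋɪ/, /f/ → /fɪ/.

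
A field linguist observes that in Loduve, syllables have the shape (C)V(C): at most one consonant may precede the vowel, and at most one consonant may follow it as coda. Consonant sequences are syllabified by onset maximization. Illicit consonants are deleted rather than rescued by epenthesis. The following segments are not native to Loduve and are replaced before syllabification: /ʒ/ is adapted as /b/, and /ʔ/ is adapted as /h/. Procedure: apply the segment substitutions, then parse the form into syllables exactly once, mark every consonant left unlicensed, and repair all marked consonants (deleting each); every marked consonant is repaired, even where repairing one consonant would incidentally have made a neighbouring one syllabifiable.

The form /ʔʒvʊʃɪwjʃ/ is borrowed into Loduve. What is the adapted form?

vʊʃɪw

Substitution: /ʔ/ → /h/, /ʒ/ → /b/, giving /hbvʊʃɪwjʃ/.
Under (C)V(C), the unsyllabifiable consonants are /h/, /b/, /j/, /ʃ/ (at most one coda consonant is licensed; onsets are limited to one consonant).
Deleting the stranded consonants removes /h/, /b/, /j/, /ʃ/.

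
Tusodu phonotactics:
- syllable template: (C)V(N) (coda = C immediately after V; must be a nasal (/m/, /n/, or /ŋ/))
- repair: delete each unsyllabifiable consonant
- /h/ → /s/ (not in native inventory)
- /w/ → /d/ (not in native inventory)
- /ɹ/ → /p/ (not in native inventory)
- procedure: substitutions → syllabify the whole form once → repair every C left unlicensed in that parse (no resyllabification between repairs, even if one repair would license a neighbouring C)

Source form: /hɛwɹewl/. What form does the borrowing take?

sɛpe

Substitution: /h/ → /s/, /w/ → /d/, /ɹ/ → /p/, giving /sɛdpedl/.
Under (C)V(N), the unsyllabifiable consonants are /d/, /d/, /l/ (only a nasal (/m/, /n/, or /ŋ/) is licensed in coda position; onsets are limited to one consonant).
Deletion applies to /d/, /d/, /l/.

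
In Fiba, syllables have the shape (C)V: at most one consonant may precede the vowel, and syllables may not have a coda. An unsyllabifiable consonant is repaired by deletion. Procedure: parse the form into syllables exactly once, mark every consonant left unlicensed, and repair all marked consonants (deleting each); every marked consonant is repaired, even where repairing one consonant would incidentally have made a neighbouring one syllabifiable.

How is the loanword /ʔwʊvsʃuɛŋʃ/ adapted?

Syllabifying with onset maximization leaves /ʔ/, /v/, /s/, /ŋ/, /ʃ/ stranded (no codas are permitted; onsets are limited to one consonant).
Deletion applies to /ʔ/, /v/, /s/, /ŋ/, /ʃ/.

wʊʃuɛ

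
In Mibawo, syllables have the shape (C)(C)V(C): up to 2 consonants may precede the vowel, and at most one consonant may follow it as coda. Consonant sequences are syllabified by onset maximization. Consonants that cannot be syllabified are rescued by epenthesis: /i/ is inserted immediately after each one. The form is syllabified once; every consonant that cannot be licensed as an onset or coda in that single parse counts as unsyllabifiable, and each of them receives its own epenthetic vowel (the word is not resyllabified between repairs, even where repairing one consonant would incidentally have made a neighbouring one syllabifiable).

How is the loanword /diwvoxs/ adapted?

diwvoxsi

Under (C)(C)V(C), the unsyllabifiable consonants are /s/ (at most one coda consonant is licensed; onsets may contain at most 2 consonants).
Epenthesis after each stranded consonant: /s/ → /si/.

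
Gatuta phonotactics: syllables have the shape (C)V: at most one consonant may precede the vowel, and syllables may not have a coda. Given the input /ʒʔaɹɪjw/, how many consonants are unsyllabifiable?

Syllabifying with onset maximization leaves /ʒ/, /j/, /w/ stranded (no codas are permitted; onsets are limited to one consonant).

3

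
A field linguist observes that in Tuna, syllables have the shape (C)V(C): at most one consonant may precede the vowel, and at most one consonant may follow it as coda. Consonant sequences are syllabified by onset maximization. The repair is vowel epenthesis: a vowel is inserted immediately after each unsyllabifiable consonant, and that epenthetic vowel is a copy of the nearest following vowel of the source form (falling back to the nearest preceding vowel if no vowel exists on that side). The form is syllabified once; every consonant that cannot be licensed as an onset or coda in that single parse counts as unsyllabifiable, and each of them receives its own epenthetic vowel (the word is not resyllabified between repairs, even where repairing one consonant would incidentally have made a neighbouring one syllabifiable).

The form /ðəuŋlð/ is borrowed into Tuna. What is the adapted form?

ðəuŋluðu

Under (C)V(C), the unsyllabifiable consonants are /l/, /ð/ (at most one coda consonant is licensed; onsets are limited to one consonant).
Epenthesis after each stranded consonant: /l/ → /lu/, /ð/ → /ðu/.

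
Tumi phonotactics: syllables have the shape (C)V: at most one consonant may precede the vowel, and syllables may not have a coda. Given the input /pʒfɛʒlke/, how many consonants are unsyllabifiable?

4

Under (C)V, the unsyllabifiable consonants are /p/, /ʒ/, /ʒ/, /l/ (no codas are permitted; onsets are limited to one consonant).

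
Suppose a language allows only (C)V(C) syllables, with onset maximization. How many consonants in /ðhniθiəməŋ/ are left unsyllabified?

2

Syllabifying with onset maximization leaves /ð/, /h/ stranded (at most one coda consonant is licensed; onsets are limited to one consonant).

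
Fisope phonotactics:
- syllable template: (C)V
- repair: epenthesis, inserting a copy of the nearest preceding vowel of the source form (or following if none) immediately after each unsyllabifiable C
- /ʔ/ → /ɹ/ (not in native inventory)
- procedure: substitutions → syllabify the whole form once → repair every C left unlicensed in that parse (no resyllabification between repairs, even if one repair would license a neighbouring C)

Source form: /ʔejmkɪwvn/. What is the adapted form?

ɹejemekɪwɪvɪnɪ

Substitution: /ʔ/ → /ɹ/, giving /ɹejmkɪwvn/.
Syllabifying with onset maximization leaves /j/, /m/, /w/, /v/, /n/ stranded (no codas are permitted; onsets are limited to one consonant).
Epenthesis after each stranded consonant: /j/ → /je/, /m/ → /me/, /w/ → /wɪ/, /v/ → /vɪ/, /n/ → /nɪ/.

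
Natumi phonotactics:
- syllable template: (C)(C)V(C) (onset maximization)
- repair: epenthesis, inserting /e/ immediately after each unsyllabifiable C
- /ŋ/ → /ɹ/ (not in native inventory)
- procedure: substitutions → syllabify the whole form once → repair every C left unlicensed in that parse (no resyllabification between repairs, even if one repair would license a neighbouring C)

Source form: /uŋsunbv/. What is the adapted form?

Substitution: /ŋ/ → /ɹ/, giving /uɹsunbv/.
The consonants /b/, /v/ cannot be parsed into a legal (C)(C)V(C) syllable (at most one coda consonant is licensed; onsets may contain at most 2 consonants).
Inserting the epenthetic vowel yields /b/ → /be/, /v/ → /ve/.

uɹsunbeve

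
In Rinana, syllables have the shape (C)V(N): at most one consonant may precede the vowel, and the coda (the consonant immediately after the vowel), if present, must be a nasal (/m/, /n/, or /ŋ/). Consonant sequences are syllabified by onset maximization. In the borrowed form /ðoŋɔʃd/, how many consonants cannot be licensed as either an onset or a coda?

2

Under (C)V(N), the unsyllabifiable consonants are /ʃ/, /d/ (only a nasal (/m/, /n/, or /ŋ/) is licensed in coda position; onsets are limited to one consonant).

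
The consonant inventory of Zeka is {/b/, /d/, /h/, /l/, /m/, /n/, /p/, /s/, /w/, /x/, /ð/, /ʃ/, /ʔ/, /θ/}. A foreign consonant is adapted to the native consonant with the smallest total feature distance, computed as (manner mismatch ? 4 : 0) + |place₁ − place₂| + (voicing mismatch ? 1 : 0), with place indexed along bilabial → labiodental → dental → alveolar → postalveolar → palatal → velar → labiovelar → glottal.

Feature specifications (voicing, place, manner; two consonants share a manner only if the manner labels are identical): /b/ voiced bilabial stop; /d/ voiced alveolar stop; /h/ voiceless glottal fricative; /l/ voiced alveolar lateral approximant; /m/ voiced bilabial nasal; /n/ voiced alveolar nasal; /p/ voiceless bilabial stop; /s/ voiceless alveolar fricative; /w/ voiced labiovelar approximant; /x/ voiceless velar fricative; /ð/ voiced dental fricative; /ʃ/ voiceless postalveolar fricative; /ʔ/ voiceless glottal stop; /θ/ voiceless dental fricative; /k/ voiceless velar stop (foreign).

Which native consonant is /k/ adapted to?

ʔ

/ʔ/ is closest: same manner (stop), place distance 2 (velar→glottal), same voicing; total 2. Next closest is /d/ at distance 4.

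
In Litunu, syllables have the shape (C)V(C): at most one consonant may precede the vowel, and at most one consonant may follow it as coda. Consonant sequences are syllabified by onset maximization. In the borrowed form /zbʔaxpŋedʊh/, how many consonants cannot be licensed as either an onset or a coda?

The consonants /z/, /b/, /p/ cannot be parsed into a legal (C)V(C) syllable (at most one coda consonant is licensed; onsets are limited to one consonant).

3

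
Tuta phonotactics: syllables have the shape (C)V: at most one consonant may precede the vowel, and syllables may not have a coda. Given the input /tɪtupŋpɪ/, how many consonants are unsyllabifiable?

Under (C)V, the unsyllabifiable consonants are /p/, /ŋ/ (no codas are permitted; onsets are limited to one consonant).

2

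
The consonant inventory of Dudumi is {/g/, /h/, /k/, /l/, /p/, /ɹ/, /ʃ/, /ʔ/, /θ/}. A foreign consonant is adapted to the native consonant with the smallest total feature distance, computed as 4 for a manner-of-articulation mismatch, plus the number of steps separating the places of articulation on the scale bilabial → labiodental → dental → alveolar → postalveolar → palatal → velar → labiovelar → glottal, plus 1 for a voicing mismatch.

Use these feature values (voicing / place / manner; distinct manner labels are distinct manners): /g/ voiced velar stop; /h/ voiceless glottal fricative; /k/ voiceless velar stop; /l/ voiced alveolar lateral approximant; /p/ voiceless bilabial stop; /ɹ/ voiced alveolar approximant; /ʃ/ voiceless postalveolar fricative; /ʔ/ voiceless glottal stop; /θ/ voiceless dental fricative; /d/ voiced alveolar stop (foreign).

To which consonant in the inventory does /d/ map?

/g/ is closest: same manner (stop), place distance 3 (alveolar→velar), same voicing; total 3. Next closest is /k/ at distance 4.

g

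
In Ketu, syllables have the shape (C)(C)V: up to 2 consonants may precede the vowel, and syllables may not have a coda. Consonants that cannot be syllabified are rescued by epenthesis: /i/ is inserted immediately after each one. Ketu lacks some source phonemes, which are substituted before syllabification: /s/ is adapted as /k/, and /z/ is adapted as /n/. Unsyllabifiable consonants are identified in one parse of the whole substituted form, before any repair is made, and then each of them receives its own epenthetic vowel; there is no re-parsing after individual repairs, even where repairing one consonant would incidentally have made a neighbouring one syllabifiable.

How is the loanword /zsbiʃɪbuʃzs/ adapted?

nikbiʃɪbuʃiniki

Substitution: /z/ → /n/, /s/ → /k/, giving /nkbiʃɪbuʃnk/.
Syllabifying with onset maximization leaves /n/, /ʃ/, /n/, /k/ stranded (no codas are permitted; onsets may contain at most 2 consonants).
Inserting the epenthetic vowel yields /n/ → /ni/, /ʃ/ → /ʃi/, /n/ → /ni/, /k/ → /ki/.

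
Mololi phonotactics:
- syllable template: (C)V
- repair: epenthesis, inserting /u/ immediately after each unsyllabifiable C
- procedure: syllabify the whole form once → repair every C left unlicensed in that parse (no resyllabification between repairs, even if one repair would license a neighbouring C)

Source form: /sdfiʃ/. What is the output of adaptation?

sudufiʃu

The consonants /s/, /d/, /ʃ/ cannot be parsed into a legal (C)V syllable (no codas are permitted; onsets are limited to one consonant).
Epenthesis after each stranded consonant: /s/ → /su/, /d/ → /du/, /ʃ/ → /ʃu/.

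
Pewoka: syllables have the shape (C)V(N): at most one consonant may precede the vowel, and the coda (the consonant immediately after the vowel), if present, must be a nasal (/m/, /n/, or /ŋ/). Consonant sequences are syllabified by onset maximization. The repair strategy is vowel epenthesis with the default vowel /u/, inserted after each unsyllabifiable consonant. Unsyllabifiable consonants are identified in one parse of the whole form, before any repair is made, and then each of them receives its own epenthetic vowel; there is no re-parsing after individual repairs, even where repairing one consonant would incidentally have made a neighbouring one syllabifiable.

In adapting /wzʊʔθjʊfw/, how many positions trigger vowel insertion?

5

The unsyllabifiable consonants are /w/, /ʔ/, /θ/, /f/, /w/; each receives one epenthetic vowel.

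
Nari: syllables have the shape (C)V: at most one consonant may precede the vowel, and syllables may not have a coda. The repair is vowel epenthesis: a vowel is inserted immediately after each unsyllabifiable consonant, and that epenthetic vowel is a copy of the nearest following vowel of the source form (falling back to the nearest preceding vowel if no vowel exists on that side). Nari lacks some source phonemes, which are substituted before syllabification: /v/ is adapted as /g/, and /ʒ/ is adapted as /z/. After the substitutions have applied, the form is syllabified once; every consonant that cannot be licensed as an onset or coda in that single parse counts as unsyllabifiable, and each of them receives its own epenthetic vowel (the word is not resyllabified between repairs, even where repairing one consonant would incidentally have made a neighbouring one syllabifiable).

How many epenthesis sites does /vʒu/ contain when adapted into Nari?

After substitution the input is /gzu/.
The unsyllabifiable consonants are /g/; each receives one epenthetic vowel.

1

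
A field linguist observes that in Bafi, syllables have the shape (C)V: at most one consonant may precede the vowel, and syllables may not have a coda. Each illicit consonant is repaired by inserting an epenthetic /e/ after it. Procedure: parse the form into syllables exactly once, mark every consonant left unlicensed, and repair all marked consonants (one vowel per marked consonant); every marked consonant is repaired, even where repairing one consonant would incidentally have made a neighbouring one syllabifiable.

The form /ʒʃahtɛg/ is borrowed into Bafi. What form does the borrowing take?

The consonants /ʒ/, /h/, /g/ cannot be parsed into a legal (C)V syllable (no codas are permitted; onsets are limited to one consonant).
Each unlicensed consonant becomes the onset of a new syllable: /ʒ/ → /ʒe/, /h/ → /he/, /g/ → /ge/.

ʒeʃahetɛge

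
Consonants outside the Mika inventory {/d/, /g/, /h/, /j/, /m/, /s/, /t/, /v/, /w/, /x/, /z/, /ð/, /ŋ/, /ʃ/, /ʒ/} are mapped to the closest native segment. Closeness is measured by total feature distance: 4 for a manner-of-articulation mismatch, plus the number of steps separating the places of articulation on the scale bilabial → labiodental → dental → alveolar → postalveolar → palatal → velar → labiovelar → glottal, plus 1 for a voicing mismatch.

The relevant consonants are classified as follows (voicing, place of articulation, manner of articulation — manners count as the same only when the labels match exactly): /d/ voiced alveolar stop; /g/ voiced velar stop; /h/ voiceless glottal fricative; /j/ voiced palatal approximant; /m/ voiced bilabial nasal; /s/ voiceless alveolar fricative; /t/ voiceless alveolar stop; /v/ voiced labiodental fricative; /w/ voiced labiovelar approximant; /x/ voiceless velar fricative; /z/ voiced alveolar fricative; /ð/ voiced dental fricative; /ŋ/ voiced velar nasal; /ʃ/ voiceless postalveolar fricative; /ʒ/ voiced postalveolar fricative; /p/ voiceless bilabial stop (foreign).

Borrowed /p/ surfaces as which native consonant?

t

/t/ is closest: same manner (stop), place distance 3 (bilabial→alveolar), same voicing; total 3. Next closest is /d/ at distance 4.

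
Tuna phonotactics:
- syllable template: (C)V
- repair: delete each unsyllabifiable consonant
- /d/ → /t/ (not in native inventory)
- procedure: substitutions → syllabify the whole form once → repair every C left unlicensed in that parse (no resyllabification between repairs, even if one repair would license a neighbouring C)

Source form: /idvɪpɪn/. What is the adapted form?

ivɪpɪ

Substitution: /d/ → /t/, giving /itvɪpɪn/.
The consonants /t/, /n/ cannot be parsed into a legal (C)V syllable (no codas are permitted; onsets are limited to one consonant).
Deletion applies to /t/, /n/.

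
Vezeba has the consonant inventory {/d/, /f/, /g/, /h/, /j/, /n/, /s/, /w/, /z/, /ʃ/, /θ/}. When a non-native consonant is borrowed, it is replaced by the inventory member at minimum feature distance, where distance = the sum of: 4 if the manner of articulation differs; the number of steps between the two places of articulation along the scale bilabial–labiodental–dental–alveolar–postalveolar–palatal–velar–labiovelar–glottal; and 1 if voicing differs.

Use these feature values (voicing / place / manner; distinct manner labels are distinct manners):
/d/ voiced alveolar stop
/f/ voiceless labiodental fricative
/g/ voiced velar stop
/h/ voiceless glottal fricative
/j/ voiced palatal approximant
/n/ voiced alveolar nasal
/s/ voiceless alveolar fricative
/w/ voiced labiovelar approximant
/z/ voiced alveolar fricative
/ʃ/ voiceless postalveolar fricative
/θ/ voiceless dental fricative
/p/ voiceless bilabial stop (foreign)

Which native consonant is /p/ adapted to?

d

/d/ is closest: same manner (stop), place distance 3 (bilabial→alveolar), voicing differs (+1); total 4. Next closest is /f/ at distance 5.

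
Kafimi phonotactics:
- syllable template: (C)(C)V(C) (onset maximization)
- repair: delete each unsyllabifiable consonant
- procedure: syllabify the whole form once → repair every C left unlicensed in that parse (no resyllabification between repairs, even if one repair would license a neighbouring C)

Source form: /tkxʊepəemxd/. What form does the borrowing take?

kxʊepəem

The consonants /t/, /x/, /d/ cannot be parsed into a legal (C)(C)V(C) syllable (at most one coda consonant is licensed; onsets may contain at most 2 consonants).
Each unlicensed consonant is deleted: /t/, /x/, /d/.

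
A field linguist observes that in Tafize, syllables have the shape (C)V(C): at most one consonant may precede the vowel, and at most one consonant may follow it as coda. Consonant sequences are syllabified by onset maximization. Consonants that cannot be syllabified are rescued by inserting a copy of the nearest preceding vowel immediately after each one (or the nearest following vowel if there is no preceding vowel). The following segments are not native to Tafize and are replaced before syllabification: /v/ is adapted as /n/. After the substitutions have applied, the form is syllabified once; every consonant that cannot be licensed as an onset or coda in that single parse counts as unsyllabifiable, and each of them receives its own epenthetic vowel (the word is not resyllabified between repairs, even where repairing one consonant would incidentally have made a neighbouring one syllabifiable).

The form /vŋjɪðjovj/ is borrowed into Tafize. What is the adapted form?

nɪŋɪjɪðjonjo

Substitution: /v/ → /n/, giving /nŋjɪðjonj/.
Under (C)V(C), the unsyllabifiable consonants are /n/, /ŋ/, /j/ (at most one coda consonant is licensed; onsets are limited to one consonant).
Each unlicensed consonant becomes the onset of a new syllable: /n/ → /nɪ/, /ŋ/ → /ŋɪ/, /j/ → /jo/.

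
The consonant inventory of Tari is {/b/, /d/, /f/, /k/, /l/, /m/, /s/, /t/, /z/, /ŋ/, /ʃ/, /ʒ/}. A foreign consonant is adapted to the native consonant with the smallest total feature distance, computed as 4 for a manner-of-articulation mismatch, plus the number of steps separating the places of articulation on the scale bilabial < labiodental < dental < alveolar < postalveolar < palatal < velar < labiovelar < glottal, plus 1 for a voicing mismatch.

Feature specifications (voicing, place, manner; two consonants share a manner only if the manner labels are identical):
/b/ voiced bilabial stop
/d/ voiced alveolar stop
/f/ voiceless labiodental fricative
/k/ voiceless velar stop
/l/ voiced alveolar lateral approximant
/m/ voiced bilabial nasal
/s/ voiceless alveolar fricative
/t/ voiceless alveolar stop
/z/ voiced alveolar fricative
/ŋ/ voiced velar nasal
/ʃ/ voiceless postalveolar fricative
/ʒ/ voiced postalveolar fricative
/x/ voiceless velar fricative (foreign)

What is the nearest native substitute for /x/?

/ʃ/ is closest: same manner (fricative), place distance 2 (velar→postalveolar), same voicing; total 2. Next closest is /s/ at distance 3.

ʃ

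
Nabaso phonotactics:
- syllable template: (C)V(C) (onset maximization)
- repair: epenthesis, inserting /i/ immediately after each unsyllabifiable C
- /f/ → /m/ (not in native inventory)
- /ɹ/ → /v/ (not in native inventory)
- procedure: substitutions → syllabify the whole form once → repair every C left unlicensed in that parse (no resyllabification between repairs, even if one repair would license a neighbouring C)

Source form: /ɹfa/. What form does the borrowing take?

vima

Substitution: /ɹ/ → /v/, /f/ → /m/, giving /vma/.
The consonants /v/ cannot be parsed into a legal (C)V(C) syllable (at most one coda consonant is licensed; onsets are limited to one consonant).
Each unlicensed consonant becomes the onset of a new syllable: /v/ → /vi/.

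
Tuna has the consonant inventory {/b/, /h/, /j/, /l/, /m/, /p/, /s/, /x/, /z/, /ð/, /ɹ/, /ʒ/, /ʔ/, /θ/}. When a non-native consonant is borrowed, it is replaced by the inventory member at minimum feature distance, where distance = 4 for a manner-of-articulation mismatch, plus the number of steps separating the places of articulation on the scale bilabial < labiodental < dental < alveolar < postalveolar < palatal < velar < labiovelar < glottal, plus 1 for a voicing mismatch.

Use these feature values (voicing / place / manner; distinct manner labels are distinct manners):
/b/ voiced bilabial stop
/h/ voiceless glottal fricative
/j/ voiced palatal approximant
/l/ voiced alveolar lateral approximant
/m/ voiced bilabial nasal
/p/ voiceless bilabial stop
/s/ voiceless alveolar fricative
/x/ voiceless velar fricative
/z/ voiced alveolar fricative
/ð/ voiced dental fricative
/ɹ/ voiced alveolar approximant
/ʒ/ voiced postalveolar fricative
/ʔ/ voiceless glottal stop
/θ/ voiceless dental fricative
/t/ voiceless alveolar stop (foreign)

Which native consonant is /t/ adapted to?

p

/p/ is closest: same manner (stop), place distance 3 (alveolar→bilabial), same voicing; total 3. Next closest is /b/ at distance 4.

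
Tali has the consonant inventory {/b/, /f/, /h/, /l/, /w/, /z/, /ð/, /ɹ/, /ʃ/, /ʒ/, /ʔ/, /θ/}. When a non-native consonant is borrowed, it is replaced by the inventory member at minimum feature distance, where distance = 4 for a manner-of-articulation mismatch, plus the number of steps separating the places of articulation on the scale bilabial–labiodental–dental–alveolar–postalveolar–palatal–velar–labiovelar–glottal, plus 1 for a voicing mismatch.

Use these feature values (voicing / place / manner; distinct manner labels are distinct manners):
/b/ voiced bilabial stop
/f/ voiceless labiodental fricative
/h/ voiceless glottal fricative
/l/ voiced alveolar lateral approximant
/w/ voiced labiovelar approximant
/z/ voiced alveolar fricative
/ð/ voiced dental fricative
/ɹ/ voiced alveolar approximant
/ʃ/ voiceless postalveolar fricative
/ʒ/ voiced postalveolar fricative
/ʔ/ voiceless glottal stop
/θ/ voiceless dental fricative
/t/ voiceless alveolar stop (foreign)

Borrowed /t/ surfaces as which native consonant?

/b/ is closest: same manner (stop), place distance 3 (alveolar→bilabial), voicing differs (+1); total 4. Next closest is /l/ at distance 5.

b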